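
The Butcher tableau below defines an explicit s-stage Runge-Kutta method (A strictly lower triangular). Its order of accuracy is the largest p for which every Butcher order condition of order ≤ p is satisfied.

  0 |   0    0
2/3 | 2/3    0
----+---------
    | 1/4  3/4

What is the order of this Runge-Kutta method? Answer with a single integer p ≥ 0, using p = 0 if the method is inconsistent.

2

b = (1/4, 3/4)
c = (0, 2/3)
Σ b_i: 1/4·1 + 3/4·1 = 1 ✓
b·c: 3/4·2/3 = 1/2 ✓; 2 stages ⇒ order 2.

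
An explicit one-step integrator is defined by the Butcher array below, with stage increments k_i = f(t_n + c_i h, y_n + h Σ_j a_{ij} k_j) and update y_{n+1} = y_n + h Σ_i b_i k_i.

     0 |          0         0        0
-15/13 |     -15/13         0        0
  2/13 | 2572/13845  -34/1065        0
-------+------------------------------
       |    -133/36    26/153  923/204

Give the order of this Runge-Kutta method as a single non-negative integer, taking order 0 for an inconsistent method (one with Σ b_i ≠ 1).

3

b = (-133/36, 26/153, 923/204)
c = (0, -15/13, 2/13)
Ac = (0, 0, 34/923)
Σ b_i: (-133/36)·1 + 26/153·1 + 923/204·1 = 1 ✓
b·c: 26/153·(-15/13) + 923/204·2/13 = 1/2 ✓
b·c²: 26/153·225/169 + 923/204·4/169 = 1/3 ✓
b·Ac: 923/204·34/923 = 1/6 ✓; 3 stages ⇒ order 3.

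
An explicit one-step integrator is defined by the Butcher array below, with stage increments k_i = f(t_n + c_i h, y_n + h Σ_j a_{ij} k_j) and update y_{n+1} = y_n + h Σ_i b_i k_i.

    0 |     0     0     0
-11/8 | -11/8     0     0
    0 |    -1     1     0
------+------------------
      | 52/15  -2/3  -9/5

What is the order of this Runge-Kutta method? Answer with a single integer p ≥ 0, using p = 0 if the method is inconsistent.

1

b = (52/15, -2/3, -9/5)
c = (0, -11/8, 0)
Ac = (0, 0, -11/8)
Σ b_i: 52/15·1 + (-2/3)·1 + (-9/5)·1 = 1 ✓
b·c: (-2/3)·(-11/8) = 11/12 ≠ 1/2 ⇒ order 1.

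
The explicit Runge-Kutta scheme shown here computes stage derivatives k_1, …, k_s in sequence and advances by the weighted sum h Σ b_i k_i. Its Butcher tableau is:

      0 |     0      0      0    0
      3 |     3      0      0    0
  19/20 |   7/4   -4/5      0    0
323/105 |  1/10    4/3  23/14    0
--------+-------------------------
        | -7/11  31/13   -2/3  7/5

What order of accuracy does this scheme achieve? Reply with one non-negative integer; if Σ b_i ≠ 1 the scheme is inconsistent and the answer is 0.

b = (-7/11, 31/13, -2/3, 7/5)
c = (0, 3, 19/20, 323/105)
Ac = (0, 0, -12/5, 1557/280)
Σ b_i: (-7/11)·1 + 31/13·1 + (-2/3)·1 + 7/5·1 = 5323/2145 ≠ 1 ⇒ order 0.

0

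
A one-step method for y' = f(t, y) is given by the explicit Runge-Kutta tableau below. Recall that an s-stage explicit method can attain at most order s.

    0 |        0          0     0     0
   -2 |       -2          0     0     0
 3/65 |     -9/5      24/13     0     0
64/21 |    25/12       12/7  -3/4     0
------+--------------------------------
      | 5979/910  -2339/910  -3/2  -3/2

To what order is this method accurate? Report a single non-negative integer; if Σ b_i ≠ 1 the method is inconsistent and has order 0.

b = (5979/910, -2339/910, -3/2, -3/2)
c = (0, -2, 3/65, 64/21)
Ac = (0, 0, -48/13, -6303/1820)
Σ b_i: 5979/910·1 + (-2339/910)·1 + (-3/2)·1 + (-3/2)·1 = 1 ✓
b·c: (-2339/910)·(-2) + (-3/2)·3/65 + (-3/2)·64/21 = 1/2 ✓
b·c²: (-2339/910)·4 + (-3/2)·9/4225 + (-3/2)·4096/441 = -30080509/1242150 ≠ 1/3 ⇒ order 2.
b·Ac: (-3/2)·(-48/13) + (-3/2)·(-6303/1820) = 39069/3640 ≠ 1/6

2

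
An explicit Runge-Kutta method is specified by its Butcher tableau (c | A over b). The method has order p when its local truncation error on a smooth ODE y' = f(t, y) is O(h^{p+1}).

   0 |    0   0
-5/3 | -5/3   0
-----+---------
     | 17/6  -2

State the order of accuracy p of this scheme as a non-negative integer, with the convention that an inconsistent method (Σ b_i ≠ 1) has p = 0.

0

b = (17/6, -2)
c = (0, -5/3)
Σ b_i: 17/6·1 + (-2)·1 = 5/6 ≠ 1 ⇒ order 0.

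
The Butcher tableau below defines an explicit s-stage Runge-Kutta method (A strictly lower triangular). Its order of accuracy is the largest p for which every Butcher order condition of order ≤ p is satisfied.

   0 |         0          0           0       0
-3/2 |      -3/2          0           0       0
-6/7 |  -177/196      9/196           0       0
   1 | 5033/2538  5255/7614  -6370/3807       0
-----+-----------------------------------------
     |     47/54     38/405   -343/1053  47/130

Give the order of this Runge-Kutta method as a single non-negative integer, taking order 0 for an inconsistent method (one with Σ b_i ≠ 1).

4

b = (47/54, 38/405, -343/1053, 47/130)
c = (0, -3/2, -6/7, 1)
Ac = (0, 0, -27/392, 75/188)
Σ b_i: 47/54·1 + 38/405·1 + (-343/1053)·1 + 47/130·1 = 1 ✓
b·c: 38/405·(-3/2) + (-343/1053)·(-6/7) + 47/130·1 = 1/2 ✓
b·c²: 38/405·9/4 + (-343/1053)·36/49 + 47/130·1 = 1/3 ✓
b·Ac: (-343/1053)·(-27/392) + 47/130·75/188 = 1/6 ✓
b·c³: 38/405·(-27/8) + (-343/1053)·(-216/343) + 47/130·1 = 1/4 ✓
b·(c∘Ac): (-343/1053)·81/1372 + 47/130·75/188 = 1/8 ✓
b·Ac²: (-343/1053)·81/784 + 47/130·365/1128 = 1/12 ✓
b·A²c: 47/130·65/564 = 1/24 ✓; 4 stages ⇒ order 4.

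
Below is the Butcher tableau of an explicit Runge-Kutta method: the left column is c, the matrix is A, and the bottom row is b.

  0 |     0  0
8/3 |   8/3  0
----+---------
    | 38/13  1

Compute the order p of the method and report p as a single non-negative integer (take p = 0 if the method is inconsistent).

0

b = (38/13, 1)
c = (0, 8/3)
Σ b_i: 38/13·1 + 1·1 = 51/13 ≠ 1 ⇒ order 0.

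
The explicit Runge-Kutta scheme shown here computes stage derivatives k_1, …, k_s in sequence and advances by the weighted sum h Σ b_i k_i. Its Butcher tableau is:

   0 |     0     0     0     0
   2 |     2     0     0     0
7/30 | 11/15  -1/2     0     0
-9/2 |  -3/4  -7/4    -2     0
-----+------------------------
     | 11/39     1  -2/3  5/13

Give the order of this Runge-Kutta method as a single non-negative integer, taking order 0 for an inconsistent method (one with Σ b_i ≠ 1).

1

b = (11/39, 1, -2/3, 5/13)
c = (0, 2, 7/30, -9/2)
Ac = (0, 0, -1, -119/30)
Σ b_i: 11/39·1 + 1·1 + (-2/3)·1 + 5/13·1 = 1 ✓
b·c: 1·2 + (-2/3)·7/30 + 5/13·(-9/2) = 133/1170 ≠ 1/2 ⇒ order 1.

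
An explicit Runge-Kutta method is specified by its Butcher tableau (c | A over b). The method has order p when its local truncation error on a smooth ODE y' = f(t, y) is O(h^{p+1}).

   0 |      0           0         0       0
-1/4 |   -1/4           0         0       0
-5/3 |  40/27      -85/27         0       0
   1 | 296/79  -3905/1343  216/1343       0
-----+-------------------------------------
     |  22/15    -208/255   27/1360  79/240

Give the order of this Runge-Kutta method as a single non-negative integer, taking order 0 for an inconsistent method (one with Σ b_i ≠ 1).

b = (22/15, -208/255, 27/1360, 79/240)
c = (0, -1/4, -5/3, 1)
Ac = (0, 0, 85/108, 145/316)
Σ b_i: 22/15·1 + (-208/255)·1 + 27/1360·1 + 79/240·1 = 1 ✓
b·c: (-208/255)·(-1/4) + 27/1360·(-5/3) + 79/240·1 = 1/2 ✓
b·c²: (-208/255)·1/16 + 27/1360·25/9 + 79/240·1 = 1/3 ✓
b·Ac: 27/1360·85/108 + 79/240·145/316 = 1/6 ✓
b·c³: (-208/255)·(-1/64) + 27/1360·(-125/27) + 79/240·1 = 1/4 ✓
b·(c∘Ac): 27/1360·(-425/324) + 79/240·145/316 = 1/8 ✓
b·Ac²: 27/1360·(-85/432) + 79/240·335/1264 = 1/12 ✓
b·A²c: 79/240·10/79 = 1/24 ✓; 4 stages ⇒ order 4.

4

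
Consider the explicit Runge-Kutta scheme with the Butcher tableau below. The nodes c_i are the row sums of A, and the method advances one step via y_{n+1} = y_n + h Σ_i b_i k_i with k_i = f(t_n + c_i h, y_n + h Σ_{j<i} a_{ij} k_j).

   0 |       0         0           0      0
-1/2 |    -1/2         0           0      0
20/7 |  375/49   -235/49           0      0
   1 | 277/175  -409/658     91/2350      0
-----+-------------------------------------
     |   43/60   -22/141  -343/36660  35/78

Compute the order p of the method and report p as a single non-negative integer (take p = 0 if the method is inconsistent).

b = (43/60, -22/141, -343/36660, 35/78)
c = (0, -1/2, 20/7, 1)
Ac = (0, 0, 235/98, 59/140)
Σ b_i: 43/60·1 + (-22/141)·1 + (-343/36660)·1 + 35/78·1 = 1 ✓
b·c: (-22/141)·(-1/2) + (-343/36660)·20/7 + 35/78·1 = 1/2 ✓
b·c²: (-22/141)·1/4 + (-343/36660)·400/49 + 35/78·1 = 1/3 ✓
b·Ac: (-343/36660)·235/98 + 35/78·59/140 = 1/6 ✓
b·c³: (-22/141)·(-1/8) + (-343/36660)·8000/343 + 35/78·1 = 1/4 ✓
b·(c∘Ac): (-343/36660)·2350/343 + 35/78·59/140 = 1/8 ✓
b·Ac²: (-343/36660)·(-235/196) + 35/78·9/56 = 1/12 ✓
b·A²c: 35/78·13/140 = 1/24 ✓; 4 stages ⇒ order 4.

4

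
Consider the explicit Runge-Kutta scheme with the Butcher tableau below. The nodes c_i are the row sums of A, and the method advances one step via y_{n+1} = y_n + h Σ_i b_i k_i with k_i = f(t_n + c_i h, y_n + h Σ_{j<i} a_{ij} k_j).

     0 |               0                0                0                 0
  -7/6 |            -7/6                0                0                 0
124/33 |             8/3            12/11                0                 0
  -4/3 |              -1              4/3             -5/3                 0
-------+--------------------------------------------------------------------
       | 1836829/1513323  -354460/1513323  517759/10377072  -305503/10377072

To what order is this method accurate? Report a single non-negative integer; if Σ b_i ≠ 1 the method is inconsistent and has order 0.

b = (1836829/1513323, -354460/1513323, 517759/10377072, -305503/10377072)
c = (0, -7/6, 124/33, -4/3)
Ac = (0, 0, -14/11, -86/11)
Σ b_i: 1836829/1513323·1 + (-354460/1513323)·1 + 517759/10377072·1 + (-305503/10377072)·1 = 1 ✓
b·c: (-354460/1513323)·(-7/6) + 517759/10377072·124/33 + (-305503/10377072)·(-4/3) = 1/2 ✓
b·c²: (-354460/1513323)·49/36 + 517759/10377072·15376/1089 + (-305503/10377072)·16/9 = 1/3 ✓
b·Ac: 517759/10377072·(-14/11) + (-305503/10377072)·(-86/11) = 1/6 ✓
b·c³: (-354460/1513323)·(-343/216) + 517759/10377072·1906624/35937 + (-305503/10377072)·(-64/27) = 36060007/11674206 ≠ 1/4 ⇒ order 3.
b·(c∘Ac): 517759/10377072·(-1736/363) + (-305503/10377072)·344/33 = -353797/648567 ≠ 1/8
b·Ac²: 517759/10377072·49/33 + (-305503/10377072)·(-70951/3267) = 1099426921/1540995192 ≠ 1/12
b·A²c: (-305503/10377072)·70/33 = -972055/15565608 ≠ 1/24

3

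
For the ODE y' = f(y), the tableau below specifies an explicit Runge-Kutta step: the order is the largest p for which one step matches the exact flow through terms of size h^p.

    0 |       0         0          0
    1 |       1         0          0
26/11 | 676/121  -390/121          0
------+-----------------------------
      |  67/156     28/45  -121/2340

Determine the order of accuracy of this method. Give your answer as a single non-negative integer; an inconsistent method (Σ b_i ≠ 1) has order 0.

3

b = (67/156, 28/45, -121/2340)
c = (0, 1, 26/11)
Ac = (0, 0, -390/121)
Σ b_i: 67/156·1 + 28/45·1 + (-121/2340)·1 = 1 ✓
b·c: 28/45·1 + (-121/2340)·26/11 = 1/2 ✓
b·c²: 28/45·1 + (-121/2340)·676/121 = 1/3 ✓
b·Ac: (-121/2340)·(-390/121) = 1/6 ✓; 3 stages ⇒ order 3.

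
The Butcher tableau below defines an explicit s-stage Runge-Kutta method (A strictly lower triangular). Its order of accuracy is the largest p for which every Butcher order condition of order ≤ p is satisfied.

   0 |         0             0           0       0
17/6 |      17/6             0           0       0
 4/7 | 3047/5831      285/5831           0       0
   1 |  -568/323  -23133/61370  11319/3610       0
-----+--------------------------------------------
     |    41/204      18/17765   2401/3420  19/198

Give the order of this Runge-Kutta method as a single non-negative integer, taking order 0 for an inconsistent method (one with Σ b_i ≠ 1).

4

b = (41/204, 18/17765, 2401/3420, 19/198)
c = (0, 17/6, 4/7, 1)
Ac = (0, 0, 95/686, 55/76)
Σ b_i: 41/204·1 + 18/17765·1 + 2401/3420·1 + 19/198·1 = 1 ✓
b·c: 18/17765·17/6 + 2401/3420·4/7 + 19/198·1 = 1/2 ✓
b·c²: 18/17765·289/36 + 2401/3420·16/49 + 19/198·1 = 1/3 ✓
b·Ac: 2401/3420·95/686 + 19/198·55/76 = 1/6 ✓
b·c³: 18/17765·4913/216 + 2401/3420·64/343 + 19/198·1 = 1/4 ✓
b·(c∘Ac): 2401/3420·190/2401 + 19/198·55/76 = 1/8 ✓
b·Ac²: 2401/3420·1615/4116 + 19/198·(-913/456) = 1/12 ✓
b·A²c: 19/198·33/76 = 1/24 ✓; 4 stages ⇒ order 4.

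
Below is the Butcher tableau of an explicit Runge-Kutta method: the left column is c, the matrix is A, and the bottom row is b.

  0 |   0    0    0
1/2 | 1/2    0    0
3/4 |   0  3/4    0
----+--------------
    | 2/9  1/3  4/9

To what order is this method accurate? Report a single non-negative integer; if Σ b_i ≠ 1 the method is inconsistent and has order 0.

3

b = (2/9, 1/3, 4/9)
c = (0, 1/2, 3/4)
Ac = (0, 0, 3/8)
Σ b_i: 2/9·1 + 1/3·1 + 4/9·1 = 1 ✓
b·c: 1/3·1/2 + 4/9·3/4 = 1/2 ✓
b·c²: 1/3·1/4 + 4/9·9/16 = 1/3 ✓
b·Ac: 4/9·3/8 = 1/6 ✓; 3 stages ⇒ order 3.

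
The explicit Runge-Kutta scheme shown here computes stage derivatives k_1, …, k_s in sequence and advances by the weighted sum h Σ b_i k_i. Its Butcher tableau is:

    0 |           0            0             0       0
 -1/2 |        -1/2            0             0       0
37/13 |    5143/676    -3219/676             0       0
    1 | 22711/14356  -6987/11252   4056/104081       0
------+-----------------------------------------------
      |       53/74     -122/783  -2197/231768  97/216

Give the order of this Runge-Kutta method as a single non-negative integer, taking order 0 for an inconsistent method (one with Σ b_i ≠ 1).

b = (53/74, -122/783, -2197/231768, 97/216)
c = (0, -1/2, 37/13, 1)
Ac = (0, 0, 3219/1352, 327/776)
Σ b_i: 53/74·1 + (-122/783)·1 + (-2197/231768)·1 + 97/216·1 = 1 ✓
b·c: (-122/783)·(-1/2) + (-2197/231768)·37/13 + 97/216·1 = 1/2 ✓
b·c²: (-122/783)·1/4 + (-2197/231768)·1369/169 + 97/216·1 = 1/3 ✓
b·Ac: (-2197/231768)·3219/1352 + 97/216·327/776 = 1/6 ✓
b·c³: (-122/783)·(-1/8) + (-2197/231768)·50653/2197 + 97/216·1 = 1/4 ✓
b·(c∘Ac): (-2197/231768)·119103/17576 + 97/216·327/776 = 1/8 ✓
b·Ac²: (-2197/231768)·(-3219/2704) + 97/216·249/1552 = 1/12 ✓
b·A²c: 97/216·9/97 = 1/24 ✓; 4 stages ⇒ order 4.

4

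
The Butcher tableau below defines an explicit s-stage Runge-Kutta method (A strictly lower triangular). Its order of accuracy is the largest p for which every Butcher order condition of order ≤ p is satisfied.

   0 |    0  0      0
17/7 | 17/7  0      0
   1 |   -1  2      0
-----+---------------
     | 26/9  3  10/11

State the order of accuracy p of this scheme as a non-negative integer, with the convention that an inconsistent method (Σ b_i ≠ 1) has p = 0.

b = (26/9, 3, 10/11)
c = (0, 17/7, 1)
Ac = (0, 0, 34/7)
Σ b_i: 26/9·1 + 3·1 + 10/11·1 = 673/99 ≠ 1 ⇒ order 0.

0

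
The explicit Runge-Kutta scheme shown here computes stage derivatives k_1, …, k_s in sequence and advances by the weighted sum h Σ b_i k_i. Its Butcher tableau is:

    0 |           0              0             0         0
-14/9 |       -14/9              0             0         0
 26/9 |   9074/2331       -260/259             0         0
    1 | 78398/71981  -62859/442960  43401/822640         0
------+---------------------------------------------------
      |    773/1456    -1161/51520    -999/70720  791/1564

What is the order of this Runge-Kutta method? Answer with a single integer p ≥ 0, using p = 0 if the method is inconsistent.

b = (773/1456, -1161/51520, -999/70720, 791/1564)
c = (0, -14/9, 26/9, 1)
Ac = (0, 0, 520/333, 253/678)
Σ b_i: 773/1456·1 + (-1161/51520)·1 + (-999/70720)·1 + 791/1564·1 = 1 ✓
b·c: (-1161/51520)·(-14/9) + (-999/70720)·26/9 + 791/1564·1 = 1/2 ✓
b·c²: (-1161/51520)·196/81 + (-999/70720)·676/81 + 791/1564·1 = 1/3 ✓
b·Ac: (-999/70720)·520/333 + 791/1564·253/678 = 1/6 ✓
b·c³: (-1161/51520)·(-2744/729) + (-999/70720)·17576/729 + 791/1564·1 = 1/4 ✓
b·(c∘Ac): (-999/70720)·13520/2997 + 791/1564·253/678 = 1/8 ✓
b·Ac²: (-999/70720)·(-7280/2997) + 791/1564·230/2373 = 1/12 ✓
b·A²c: 791/1564·391/4746 = 1/24 ✓; 4 stages ⇒ order 4.

4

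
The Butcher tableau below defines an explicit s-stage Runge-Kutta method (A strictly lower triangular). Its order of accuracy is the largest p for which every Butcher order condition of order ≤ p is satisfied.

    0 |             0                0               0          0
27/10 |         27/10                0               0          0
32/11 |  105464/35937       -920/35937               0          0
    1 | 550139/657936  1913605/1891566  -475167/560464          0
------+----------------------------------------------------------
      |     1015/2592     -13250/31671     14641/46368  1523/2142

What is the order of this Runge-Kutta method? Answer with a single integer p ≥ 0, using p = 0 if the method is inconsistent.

b = (1015/2592, -13250/31671, 14641/46368, 1523/2142)
c = (0, 27/10, 32/11, 1)
Ac = (0, 0, -92/1331, 1615/6092)
Σ b_i: 1015/2592·1 + (-13250/31671)·1 + 14641/46368·1 + 1523/2142·1 = 1 ✓
b·c: (-13250/31671)·27/10 + 14641/46368·32/11 + 1523/2142·1 = 1/2 ✓
b·c²: (-13250/31671)·729/100 + 14641/46368·1024/121 + 1523/2142·1 = 1/3 ✓
b·Ac: 14641/46368·(-92/1331) + 1523/2142·1615/6092 = 1/6 ✓
b·c³: (-13250/31671)·19683/1000 + 14641/46368·32768/1331 + 1523/2142·1 = 1/4 ✓
b·(c∘Ac): 14641/46368·(-2944/14641) + 1523/2142·1615/6092 = 1/8 ✓
b·Ac²: 14641/46368·(-1242/6655) + 1523/2142·12189/60920 = 1/12 ✓
b·A²c: 1523/2142·357/6092 = 1/24 ✓; 4 stages ⇒ order 4.

4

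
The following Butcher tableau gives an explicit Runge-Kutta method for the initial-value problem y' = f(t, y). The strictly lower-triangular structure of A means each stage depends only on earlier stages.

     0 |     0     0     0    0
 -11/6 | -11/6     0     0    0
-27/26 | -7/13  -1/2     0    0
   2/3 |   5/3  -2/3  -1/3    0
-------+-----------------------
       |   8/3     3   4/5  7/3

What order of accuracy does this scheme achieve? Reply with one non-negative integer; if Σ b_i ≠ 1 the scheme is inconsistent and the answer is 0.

b = (8/3, 3, 4/5, 7/3)
c = (0, -11/6, -27/26, 2/3)
Ac = (0, 0, 11/12, 367/234)
Σ b_i: 8/3·1 + 3·1 + 4/5·1 + 7/3·1 = 44/5 ≠ 1 ⇒ order 0.

0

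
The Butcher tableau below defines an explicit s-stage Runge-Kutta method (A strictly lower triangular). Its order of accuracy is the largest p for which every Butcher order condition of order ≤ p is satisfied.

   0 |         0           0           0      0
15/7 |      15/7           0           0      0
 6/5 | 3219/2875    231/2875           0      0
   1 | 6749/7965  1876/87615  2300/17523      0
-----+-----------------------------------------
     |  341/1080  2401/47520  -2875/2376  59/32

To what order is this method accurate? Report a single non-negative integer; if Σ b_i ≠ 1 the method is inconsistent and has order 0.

4

b = (341/1080, 2401/47520, -2875/2376, 59/32)
c = (0, 15/7, 6/5, 1)
Ac = (0, 0, 99/575, 12/59)
Σ b_i: 341/1080·1 + 2401/47520·1 + (-2875/2376)·1 + 59/32·1 = 1 ✓
b·c: 2401/47520·15/7 + (-2875/2376)·6/5 + 59/32·1 = 1/2 ✓
b·c²: 2401/47520·225/49 + (-2875/2376)·36/25 + 59/32·1 = 1/3 ✓
b·Ac: (-2875/2376)·99/575 + 59/32·12/59 = 1/6 ✓
b·c³: 2401/47520·3375/343 + (-2875/2376)·216/125 + 59/32·1 = 1/4 ✓
b·(c∘Ac): (-2875/2376)·594/2875 + 59/32·12/59 = 1/8 ✓
b·Ac²: (-2875/2376)·297/805 + 59/32·356/1239 = 1/12 ✓
b·A²c: 59/32·4/177 = 1/24 ✓; 4 stages ⇒ order 4.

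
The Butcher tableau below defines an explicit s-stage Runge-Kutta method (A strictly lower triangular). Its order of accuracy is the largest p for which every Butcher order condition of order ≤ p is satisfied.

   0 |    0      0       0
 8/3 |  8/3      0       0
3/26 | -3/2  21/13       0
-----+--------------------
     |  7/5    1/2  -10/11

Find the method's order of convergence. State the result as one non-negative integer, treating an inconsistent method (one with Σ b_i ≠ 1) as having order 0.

b = (7/5, 1/2, -10/11)
c = (0, 8/3, 3/26)
Ac = (0, 0, 56/13)
Σ b_i: 7/5·1 + 1/2·1 + (-10/11)·1 = 109/110 ≠ 1 ⇒ order 0.

0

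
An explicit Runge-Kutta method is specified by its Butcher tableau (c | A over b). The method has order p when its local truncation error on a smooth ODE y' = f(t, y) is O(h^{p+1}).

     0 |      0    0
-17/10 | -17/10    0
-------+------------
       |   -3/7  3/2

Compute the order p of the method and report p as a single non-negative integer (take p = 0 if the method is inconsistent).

b = (-3/7, 3/2)
c = (0, -17/10)
Σ b_i: (-3/7)·1 + 3/2·1 = 15/14 ≠ 1 ⇒ order 0.

0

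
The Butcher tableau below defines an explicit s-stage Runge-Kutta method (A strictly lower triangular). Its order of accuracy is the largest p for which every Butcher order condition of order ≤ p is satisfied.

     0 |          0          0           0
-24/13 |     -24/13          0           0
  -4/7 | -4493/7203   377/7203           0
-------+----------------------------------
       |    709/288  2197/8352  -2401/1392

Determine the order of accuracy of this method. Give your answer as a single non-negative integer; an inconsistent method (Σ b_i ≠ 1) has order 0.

3

b = (709/288, 2197/8352, -2401/1392)
c = (0, -24/13, -4/7)
Ac = (0, 0, -232/2401)
Σ b_i: 709/288·1 + 2197/8352·1 + (-2401/1392)·1 = 1 ✓
b·c: 2197/8352·(-24/13) + (-2401/1392)·(-4/7) = 1/2 ✓
b·c²: 2197/8352·576/169 + (-2401/1392)·16/49 = 1/3 ✓
b·Ac: (-2401/1392)·(-232/2401) = 1/6 ✓; 3 stages ⇒ order 3.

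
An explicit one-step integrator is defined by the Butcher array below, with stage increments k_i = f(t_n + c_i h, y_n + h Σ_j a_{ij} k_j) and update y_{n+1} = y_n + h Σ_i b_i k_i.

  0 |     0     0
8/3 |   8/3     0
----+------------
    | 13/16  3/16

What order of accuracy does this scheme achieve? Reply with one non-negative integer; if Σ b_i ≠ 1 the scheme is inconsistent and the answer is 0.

2

b = (13/16, 3/16)
c = (0, 8/3)
Σ b_i: 13/16·1 + 3/16·1 = 1 ✓
b·c: 3/16·8/3 = 1/2 ✓; 2 stages ⇒ order 2.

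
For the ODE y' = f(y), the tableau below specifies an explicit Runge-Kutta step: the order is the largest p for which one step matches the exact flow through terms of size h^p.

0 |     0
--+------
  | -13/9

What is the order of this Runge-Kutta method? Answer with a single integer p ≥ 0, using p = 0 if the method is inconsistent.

0

b = (-13/9)
c = (0)
Σ b_i: (-13/9)·1 = -13/9 ≠ 1 ⇒ order 0.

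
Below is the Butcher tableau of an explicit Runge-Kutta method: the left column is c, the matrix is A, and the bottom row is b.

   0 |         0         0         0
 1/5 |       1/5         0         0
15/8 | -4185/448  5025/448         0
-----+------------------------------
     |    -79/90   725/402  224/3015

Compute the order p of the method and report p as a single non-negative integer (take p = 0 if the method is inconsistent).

b = (-79/90, 725/402, 224/3015)
c = (0, 1/5, 15/8)
Ac = (0, 0, 1005/448)
Σ b_i: (-79/90)·1 + 725/402·1 + 224/3015·1 = 1 ✓
b·c: 725/402·1/5 + 224/3015·15/8 = 1/2 ✓
b·c²: 725/402·1/25 + 224/3015·225/64 = 1/3 ✓
b·Ac: 224/3015·1005/448 = 1/6 ✓; 3 stages ⇒ order 3.

3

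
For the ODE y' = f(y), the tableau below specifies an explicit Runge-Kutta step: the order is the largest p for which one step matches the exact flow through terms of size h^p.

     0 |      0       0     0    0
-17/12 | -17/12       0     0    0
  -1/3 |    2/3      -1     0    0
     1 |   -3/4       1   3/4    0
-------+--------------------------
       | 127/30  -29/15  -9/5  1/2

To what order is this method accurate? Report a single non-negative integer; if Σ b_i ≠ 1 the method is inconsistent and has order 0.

b = (127/30, -29/15, -9/5, 1/2)
c = (0, -17/12, -1/3, 1)
Ac = (0, 0, 17/12, -5/3)
Σ b_i: 127/30·1 + (-29/15)·1 + (-9/5)·1 + 1/2·1 = 1 ✓
b·c: (-29/15)·(-17/12) + (-9/5)·(-1/3) + 1/2·1 = 691/180 ≠ 1/2 ⇒ order 1.

1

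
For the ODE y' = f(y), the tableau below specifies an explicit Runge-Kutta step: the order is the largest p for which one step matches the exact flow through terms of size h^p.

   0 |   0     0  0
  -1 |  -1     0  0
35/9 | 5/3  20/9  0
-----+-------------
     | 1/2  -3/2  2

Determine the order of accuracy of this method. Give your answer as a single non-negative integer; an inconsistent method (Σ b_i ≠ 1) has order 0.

b = (1/2, -3/2, 2)
c = (0, -1, 35/9)
Ac = (0, 0, -20/9)
Σ b_i: 1/2·1 + (-3/2)·1 + 2·1 = 1 ✓
b·c: (-3/2)·(-1) + 2·35/9 = 167/18 ≠ 1/2 ⇒ order 1.

1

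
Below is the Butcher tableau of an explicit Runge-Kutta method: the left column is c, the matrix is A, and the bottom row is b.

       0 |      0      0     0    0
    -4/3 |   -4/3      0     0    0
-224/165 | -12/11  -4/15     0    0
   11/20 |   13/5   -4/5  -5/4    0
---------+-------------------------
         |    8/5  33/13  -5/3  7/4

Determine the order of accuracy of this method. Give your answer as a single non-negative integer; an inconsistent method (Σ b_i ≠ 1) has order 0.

b = (8/5, 33/13, -5/3, 7/4)
c = (0, -4/3, -224/165, 11/20)
Ac = (0, 0, 16/45, 152/55)
Σ b_i: 8/5·1 + 33/13·1 + (-5/3)·1 + 7/4·1 = 3293/780 ≠ 1 ⇒ order 0.

0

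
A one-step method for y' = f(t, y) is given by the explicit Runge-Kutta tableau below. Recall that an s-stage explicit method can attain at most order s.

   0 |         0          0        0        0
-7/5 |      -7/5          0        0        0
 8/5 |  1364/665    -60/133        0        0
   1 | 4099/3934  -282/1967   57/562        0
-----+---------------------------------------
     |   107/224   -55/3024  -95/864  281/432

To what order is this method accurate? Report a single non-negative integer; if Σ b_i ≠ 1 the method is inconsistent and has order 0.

b = (107/224, -55/3024, -95/864, 281/432)
c = (0, -7/5, 8/5, 1)
Ac = (0, 0, 12/19, 102/281)
Σ b_i: 107/224·1 + (-55/3024)·1 + (-95/864)·1 + 281/432·1 = 1 ✓
b·c: (-55/3024)·(-7/5) + (-95/864)·8/5 + 281/432·1 = 1/2 ✓
b·c²: (-55/3024)·49/25 + (-95/864)·64/25 + 281/432·1 = 1/3 ✓
b·Ac: (-95/864)·12/19 + 281/432·102/281 = 1/6 ✓
b·c³: (-55/3024)·(-343/125) + (-95/864)·512/125 + 281/432·1 = 1/4 ✓
b·(c∘Ac): (-95/864)·96/95 + 281/432·102/281 = 1/8 ✓
b·Ac²: (-95/864)·(-84/95) + 281/432·(-6/281) = 1/12 ✓
b·A²c: 281/432·18/281 = 1/24 ✓; 4 stages ⇒ order 4.

4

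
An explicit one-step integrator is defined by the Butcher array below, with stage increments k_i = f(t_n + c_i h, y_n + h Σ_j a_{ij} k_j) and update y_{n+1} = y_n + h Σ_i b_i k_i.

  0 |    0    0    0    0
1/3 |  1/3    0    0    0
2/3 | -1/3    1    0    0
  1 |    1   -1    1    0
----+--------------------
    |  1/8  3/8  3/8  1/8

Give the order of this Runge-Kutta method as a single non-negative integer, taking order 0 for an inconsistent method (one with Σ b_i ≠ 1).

b = (1/8, 3/8, 3/8, 1/8)
c = (0, 1/3, 2/3, 1)
Ac = (0, 0, 1/3, 1/3)
Σ b_i: 1/8·1 + 3/8·1 + 3/8·1 + 1/8·1 = 1 ✓
b·c: 3/8·1/3 + 3/8·2/3 + 1/8·1 = 1/2 ✓
b·c²: 3/8·1/9 + 3/8·4/9 + 1/8·1 = 1/3 ✓
b·Ac: 3/8·1/3 + 1/8·1/3 = 1/6 ✓
b·c³: 3/8·1/27 + 3/8·8/27 + 1/8·1 = 1/4 ✓
b·(c∘Ac): 3/8·2/9 + 1/8·1/3 = 1/8 ✓
b·Ac²: 3/8·1/9 + 1/8·1/3 = 1/12 ✓
b·A²c: 1/8·1/3 = 1/24 ✓; 4 stages ⇒ order 4.

4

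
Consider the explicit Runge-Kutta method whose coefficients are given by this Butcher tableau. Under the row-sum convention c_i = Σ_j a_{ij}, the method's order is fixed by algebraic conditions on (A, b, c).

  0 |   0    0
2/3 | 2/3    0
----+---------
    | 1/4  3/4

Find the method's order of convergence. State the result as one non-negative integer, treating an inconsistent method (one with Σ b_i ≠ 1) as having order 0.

b = (1/4, 3/4)
c = (0, 2/3)
Σ b_i: 1/4·1 + 3/4·1 = 1 ✓
b·c: 3/4·2/3 = 1/2 ✓; 2 stages ⇒ order 2.

2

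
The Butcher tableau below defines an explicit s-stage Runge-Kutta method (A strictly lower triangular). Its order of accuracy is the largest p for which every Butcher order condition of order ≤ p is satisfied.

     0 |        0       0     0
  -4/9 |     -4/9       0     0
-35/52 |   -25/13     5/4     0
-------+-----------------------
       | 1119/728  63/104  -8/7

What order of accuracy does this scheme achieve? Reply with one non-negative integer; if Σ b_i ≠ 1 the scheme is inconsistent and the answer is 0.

2

b = (1119/728, 63/104, -8/7)
c = (0, -4/9, -35/52)
Ac = (0, 0, -5/9)
Σ b_i: 1119/728·1 + 63/104·1 + (-8/7)·1 = 1 ✓
b·c: 63/104·(-4/9) + (-8/7)·(-35/52) = 1/2 ✓
b·c²: 63/104·16/81 + (-8/7)·1225/2704 = -1211/3042 ≠ 1/3 ⇒ order 2.
b·Ac: (-8/7)·(-5/9) = 40/63 ≠ 1/6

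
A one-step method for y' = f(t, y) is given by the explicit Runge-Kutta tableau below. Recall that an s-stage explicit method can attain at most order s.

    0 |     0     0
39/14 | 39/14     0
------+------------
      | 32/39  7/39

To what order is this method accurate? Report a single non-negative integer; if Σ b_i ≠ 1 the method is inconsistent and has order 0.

b = (32/39, 7/39)
c = (0, 39/14)
Σ b_i: 32/39·1 + 7/39·1 = 1 ✓
b·c: 7/39·39/14 = 1/2 ✓; 2 stages ⇒ order 2.

2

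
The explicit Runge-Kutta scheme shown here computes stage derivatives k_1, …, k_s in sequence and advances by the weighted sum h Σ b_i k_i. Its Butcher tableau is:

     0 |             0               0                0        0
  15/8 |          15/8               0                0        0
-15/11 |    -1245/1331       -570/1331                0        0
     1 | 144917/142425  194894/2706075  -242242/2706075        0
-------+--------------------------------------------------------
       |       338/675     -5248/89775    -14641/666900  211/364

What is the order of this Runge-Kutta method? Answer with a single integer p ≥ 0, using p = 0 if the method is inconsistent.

4

b = (338/675, -5248/89775, -14641/666900, 211/364)
c = (0, 15/8, -15/11, 1)
Ac = (0, 0, -4275/5324, 217/844)
Σ b_i: 338/675·1 + (-5248/89775)·1 + (-14641/666900)·1 + 211/364·1 = 1 ✓
b·c: (-5248/89775)·15/8 + (-14641/666900)·(-15/11) + 211/364·1 = 1/2 ✓
b·c²: (-5248/89775)·225/64 + (-14641/666900)·225/121 + 211/364·1 = 1/3 ✓
b·Ac: (-14641/666900)·(-4275/5324) + 211/364·217/844 = 1/6 ✓
b·c³: (-5248/89775)·3375/512 + (-14641/666900)·(-3375/1331) + 211/364·1 = 1/4 ✓
b·(c∘Ac): (-14641/666900)·64125/58564 + 211/364·217/844 = 1/8 ✓
b·Ac²: (-14641/666900)·(-64125/42592) + 211/364·1757/20256 = 1/12 ✓
b·A²c: 211/364·91/1266 = 1/24 ✓; 4 stages ⇒ order 4.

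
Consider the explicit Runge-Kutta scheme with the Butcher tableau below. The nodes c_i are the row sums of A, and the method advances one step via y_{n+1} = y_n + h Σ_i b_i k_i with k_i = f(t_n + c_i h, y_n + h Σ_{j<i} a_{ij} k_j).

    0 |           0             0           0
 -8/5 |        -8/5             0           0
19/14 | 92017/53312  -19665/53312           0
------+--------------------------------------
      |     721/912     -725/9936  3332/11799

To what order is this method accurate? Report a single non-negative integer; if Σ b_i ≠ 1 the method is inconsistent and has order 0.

b = (721/912, -725/9936, 3332/11799)
c = (0, -8/5, 19/14)
Ac = (0, 0, 3933/6664)
Σ b_i: 721/912·1 + (-725/9936)·1 + 3332/11799·1 = 1 ✓
b·c: (-725/9936)·(-8/5) + 3332/11799·19/14 = 1/2 ✓
b·c²: (-725/9936)·64/25 + 3332/11799·361/196 = 1/3 ✓
b·Ac: 3332/11799·3933/6664 = 1/6 ✓; 3 stages ⇒ order 3.

3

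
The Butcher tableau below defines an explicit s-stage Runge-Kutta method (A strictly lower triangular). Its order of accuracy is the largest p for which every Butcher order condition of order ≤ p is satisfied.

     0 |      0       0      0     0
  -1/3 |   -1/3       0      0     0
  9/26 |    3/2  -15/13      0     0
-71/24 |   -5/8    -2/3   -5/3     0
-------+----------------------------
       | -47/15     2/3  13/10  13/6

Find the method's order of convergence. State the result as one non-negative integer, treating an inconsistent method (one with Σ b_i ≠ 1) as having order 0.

b = (-47/15, 2/3, 13/10, 13/6)
c = (0, -1/3, 9/26, -71/24)
Ac = (0, 0, 5/13, -83/234)
Σ b_i: (-47/15)·1 + 2/3·1 + 13/10·1 + 13/6·1 = 1 ✓
b·c: 2/3·(-1/3) + 13/10·9/26 + 13/6·(-71/24) = -4451/720 ≠ 1/2 ⇒ order 1.

1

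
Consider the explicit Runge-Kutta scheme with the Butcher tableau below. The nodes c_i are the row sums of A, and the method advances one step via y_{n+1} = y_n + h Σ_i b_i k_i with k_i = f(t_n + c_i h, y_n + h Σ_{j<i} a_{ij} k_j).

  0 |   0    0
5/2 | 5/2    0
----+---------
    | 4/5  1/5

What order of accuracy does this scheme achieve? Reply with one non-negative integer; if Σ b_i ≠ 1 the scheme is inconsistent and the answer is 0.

b = (4/5, 1/5)
c = (0, 5/2)
Σ b_i: 4/5·1 + 1/5·1 = 1 ✓
b·c: 1/5·5/2 = 1/2 ✓; 2 stages ⇒ order 2.

2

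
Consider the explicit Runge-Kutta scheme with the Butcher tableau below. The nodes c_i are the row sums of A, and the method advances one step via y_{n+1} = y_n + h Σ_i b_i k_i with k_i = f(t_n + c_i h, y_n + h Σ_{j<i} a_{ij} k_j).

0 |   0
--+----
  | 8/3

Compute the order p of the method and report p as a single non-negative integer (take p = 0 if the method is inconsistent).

0

b = (8/3)
c = (0)
Σ b_i: 8/3·1 = 8/3 ≠ 1 ⇒ order 0.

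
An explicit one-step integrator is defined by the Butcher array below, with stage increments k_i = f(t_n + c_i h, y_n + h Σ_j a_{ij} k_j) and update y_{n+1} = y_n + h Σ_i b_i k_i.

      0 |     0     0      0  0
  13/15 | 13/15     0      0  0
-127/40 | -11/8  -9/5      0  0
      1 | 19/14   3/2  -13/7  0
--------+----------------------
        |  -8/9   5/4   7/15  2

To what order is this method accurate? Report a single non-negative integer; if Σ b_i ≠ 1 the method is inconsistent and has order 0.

0

b = (-8/9, 5/4, 7/15, 2)
c = (0, 13/15, -127/40, 1)
Ac = (0, 0, -39/25, 403/56)
Σ b_i: (-8/9)·1 + 5/4·1 + 7/15·1 + 2·1 = 509/180 ≠ 1 ⇒ order 0.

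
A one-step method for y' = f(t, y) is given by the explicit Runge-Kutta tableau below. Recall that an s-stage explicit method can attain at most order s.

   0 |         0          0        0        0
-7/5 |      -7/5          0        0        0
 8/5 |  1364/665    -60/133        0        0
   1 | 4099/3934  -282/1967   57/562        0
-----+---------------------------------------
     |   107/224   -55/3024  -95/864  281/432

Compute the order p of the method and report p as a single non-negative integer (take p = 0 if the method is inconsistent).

4

b = (107/224, -55/3024, -95/864, 281/432)
c = (0, -7/5, 8/5, 1)
Ac = (0, 0, 12/19, 102/281)
Σ b_i: 107/224·1 + (-55/3024)·1 + (-95/864)·1 + 281/432·1 = 1 ✓
b·c: (-55/3024)·(-7/5) + (-95/864)·8/5 + 281/432·1 = 1/2 ✓
b·c²: (-55/3024)·49/25 + (-95/864)·64/25 + 281/432·1 = 1/3 ✓
b·Ac: (-95/864)·12/19 + 281/432·102/281 = 1/6 ✓
b·c³: (-55/3024)·(-343/125) + (-95/864)·512/125 + 281/432·1 = 1/4 ✓
b·(c∘Ac): (-95/864)·96/95 + 281/432·102/281 = 1/8 ✓
b·Ac²: (-95/864)·(-84/95) + 281/432·(-6/281) = 1/12 ✓
b·A²c: 281/432·18/281 = 1/24 ✓; 4 stages ⇒ order 4.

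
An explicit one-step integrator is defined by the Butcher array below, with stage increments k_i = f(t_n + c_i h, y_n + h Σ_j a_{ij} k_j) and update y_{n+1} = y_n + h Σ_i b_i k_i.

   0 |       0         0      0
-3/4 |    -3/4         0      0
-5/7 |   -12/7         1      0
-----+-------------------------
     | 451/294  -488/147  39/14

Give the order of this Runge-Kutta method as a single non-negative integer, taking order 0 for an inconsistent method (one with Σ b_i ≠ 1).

2

b = (451/294, -488/147, 39/14)
c = (0, -3/4, -5/7)
Ac = (0, 0, -3/4)
Σ b_i: 451/294·1 + (-488/147)·1 + 39/14·1 = 1 ✓
b·c: (-488/147)·(-3/4) + 39/14·(-5/7) = 1/2 ✓
b·c²: (-488/147)·9/16 + 39/14·25/49 = -153/343 ≠ 1/3 ⇒ order 2.
b·Ac: 39/14·(-3/4) = -117/56 ≠ 1/6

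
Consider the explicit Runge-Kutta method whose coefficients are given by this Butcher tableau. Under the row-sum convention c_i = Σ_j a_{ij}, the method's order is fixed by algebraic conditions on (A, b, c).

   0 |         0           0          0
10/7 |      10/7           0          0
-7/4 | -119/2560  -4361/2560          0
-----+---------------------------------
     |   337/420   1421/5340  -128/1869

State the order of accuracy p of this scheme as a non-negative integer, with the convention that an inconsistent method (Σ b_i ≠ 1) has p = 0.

3

b = (337/420, 1421/5340, -128/1869)
c = (0, 10/7, -7/4)
Ac = (0, 0, -623/256)
Σ b_i: 337/420·1 + 1421/5340·1 + (-128/1869)·1 = 1 ✓
b·c: 1421/5340·10/7 + (-128/1869)·(-7/4) = 1/2 ✓
b·c²: 1421/5340·100/49 + (-128/1869)·49/16 = 1/3 ✓
b·Ac: (-128/1869)·(-623/256) = 1/6 ✓; 3 stages ⇒ order 3.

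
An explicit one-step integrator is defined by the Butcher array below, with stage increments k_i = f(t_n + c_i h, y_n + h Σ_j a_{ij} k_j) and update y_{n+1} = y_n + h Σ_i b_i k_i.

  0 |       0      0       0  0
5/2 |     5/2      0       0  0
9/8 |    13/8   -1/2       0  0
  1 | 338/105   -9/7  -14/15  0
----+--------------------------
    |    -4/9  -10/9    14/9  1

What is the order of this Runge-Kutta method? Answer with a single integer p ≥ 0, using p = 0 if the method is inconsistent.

b = (-4/9, -10/9, 14/9, 1)
c = (0, 5/2, 9/8, 1)
Ac = (0, 0, -5/4, -597/140)
Σ b_i: (-4/9)·1 + (-10/9)·1 + 14/9·1 + 1·1 = 1 ✓
b·c: (-10/9)·5/2 + 14/9·9/8 + 1·1 = -1/36 ≠ 1/2 ⇒ order 1.

1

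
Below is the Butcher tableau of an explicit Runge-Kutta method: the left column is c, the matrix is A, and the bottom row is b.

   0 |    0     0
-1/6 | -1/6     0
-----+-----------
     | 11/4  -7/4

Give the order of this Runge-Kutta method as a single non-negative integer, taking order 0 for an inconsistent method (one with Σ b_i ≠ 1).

1

b = (11/4, -7/4)
c = (0, -1/6)
Σ b_i: 11/4·1 + (-7/4)·1 = 1 ✓
b·c: (-7/4)·(-1/6) = 7/24 ≠ 1/2 ⇒ order 1.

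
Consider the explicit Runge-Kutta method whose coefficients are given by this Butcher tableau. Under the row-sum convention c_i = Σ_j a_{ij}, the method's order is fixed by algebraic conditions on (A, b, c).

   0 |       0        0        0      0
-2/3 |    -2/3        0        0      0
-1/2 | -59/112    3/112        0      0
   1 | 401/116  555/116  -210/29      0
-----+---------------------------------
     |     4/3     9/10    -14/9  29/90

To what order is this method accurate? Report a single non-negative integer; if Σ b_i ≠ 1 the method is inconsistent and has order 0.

4

b = (4/3, 9/10, -14/9, 29/90)
c = (0, -2/3, -1/2, 1)
Ac = (0, 0, -1/56, 25/58)
Σ b_i: 4/3·1 + 9/10·1 + (-14/9)·1 + 29/90·1 = 1 ✓
b·c: 9/10·(-2/3) + (-14/9)·(-1/2) + 29/90·1 = 1/2 ✓
b·c²: 9/10·4/9 + (-14/9)·1/4 + 29/90·1 = 1/3 ✓
b·Ac: (-14/9)·(-1/56) + 29/90·25/58 = 1/6 ✓
b·c³: 9/10·(-8/27) + (-14/9)·(-1/8) + 29/90·1 = 1/4 ✓
b·(c∘Ac): (-14/9)·1/112 + 29/90·25/58 = 1/8 ✓
b·Ac²: (-14/9)·1/84 + 29/90·55/174 = 1/12 ✓
b·A²c: 29/90·15/116 = 1/24 ✓; 4 stages ⇒ order 4.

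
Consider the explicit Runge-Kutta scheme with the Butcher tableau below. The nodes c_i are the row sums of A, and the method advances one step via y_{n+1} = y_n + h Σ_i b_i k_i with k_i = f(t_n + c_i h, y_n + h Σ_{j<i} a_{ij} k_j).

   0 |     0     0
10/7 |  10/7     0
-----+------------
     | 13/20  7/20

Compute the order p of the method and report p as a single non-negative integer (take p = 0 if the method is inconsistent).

2

b = (13/20, 7/20)
c = (0, 10/7)
Σ b_i: 13/20·1 + 7/20·1 = 1 ✓
b·c: 7/20·10/7 = 1/2 ✓; 2 stages ⇒ order 2.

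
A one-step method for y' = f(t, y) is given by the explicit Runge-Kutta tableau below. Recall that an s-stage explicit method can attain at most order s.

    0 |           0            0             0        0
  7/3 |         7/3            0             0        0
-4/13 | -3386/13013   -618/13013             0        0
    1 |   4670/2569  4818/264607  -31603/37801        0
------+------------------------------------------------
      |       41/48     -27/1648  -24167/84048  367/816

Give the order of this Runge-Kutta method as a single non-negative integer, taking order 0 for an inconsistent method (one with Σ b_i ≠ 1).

b = (41/48, -27/1648, -24167/84048, 367/816)
c = (0, 7/3, -4/13, 1)
Ac = (0, 0, -206/1859, 110/367)
Σ b_i: 41/48·1 + (-27/1648)·1 + (-24167/84048)·1 + 367/816·1 = 1 ✓
b·c: (-27/1648)·7/3 + (-24167/84048)·(-4/13) + 367/816·1 = 1/2 ✓
b·c²: (-27/1648)·49/9 + (-24167/84048)·16/169 + 367/816·1 = 1/3 ✓
b·Ac: (-24167/84048)·(-206/1859) + 367/816·110/367 = 1/6 ✓
b·c³: (-27/1648)·343/27 + (-24167/84048)·(-64/2197) + 367/816·1 = 1/4 ✓
b·(c∘Ac): (-24167/84048)·824/24167 + 367/816·110/367 = 1/8 ✓
b·Ac²: (-24167/84048)·(-1442/5577) + 367/816·22/1101 = 1/12 ✓
b·A²c: 367/816·34/367 = 1/24 ✓; 4 stages ⇒ order 4.

4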